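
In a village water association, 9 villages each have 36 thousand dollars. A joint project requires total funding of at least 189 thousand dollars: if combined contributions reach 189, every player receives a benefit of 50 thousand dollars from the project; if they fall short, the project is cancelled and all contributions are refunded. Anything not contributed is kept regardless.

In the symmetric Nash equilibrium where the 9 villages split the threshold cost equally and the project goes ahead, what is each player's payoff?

65 thousand dollars

Equal share of the threshold: 189/9 = 21.
At this profile no one gains by cutting their contribution: any cut drops the total below 189, the project is cancelled, contributions are refunded, and the deviator ends with 36, which is less than 36 − 21 + 50 = 65. Contributing more than 21 just wastes the excess. So contributing exactly 21 is a best response.
Each player's payoff: 36 − 21 + 50 = 65.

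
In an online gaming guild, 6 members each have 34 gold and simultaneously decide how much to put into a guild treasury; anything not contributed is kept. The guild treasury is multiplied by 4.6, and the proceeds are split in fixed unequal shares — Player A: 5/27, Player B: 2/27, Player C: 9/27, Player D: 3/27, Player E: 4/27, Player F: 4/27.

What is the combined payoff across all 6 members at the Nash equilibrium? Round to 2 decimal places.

A player with share s gets back 4.6·s per unit contributed, so full contribution is dominant for anyone with s > 1/4.6 = 0.2174 and zero contribution is dominant for anyone below.
The only share above 0.2174 is Player C's 9/27, contributing 34; the remaining 5 contribute 0. Total contributed: 34.
The guild treasury pays out 4.6 × 34 = 156.40 in total (split across the unequal shares, but the aggregate is all that matters for the group sum).
The 5 free-riders keep 34 each, adding 170. Group total = 170 + 156.40 = 326.40.

326.40 gold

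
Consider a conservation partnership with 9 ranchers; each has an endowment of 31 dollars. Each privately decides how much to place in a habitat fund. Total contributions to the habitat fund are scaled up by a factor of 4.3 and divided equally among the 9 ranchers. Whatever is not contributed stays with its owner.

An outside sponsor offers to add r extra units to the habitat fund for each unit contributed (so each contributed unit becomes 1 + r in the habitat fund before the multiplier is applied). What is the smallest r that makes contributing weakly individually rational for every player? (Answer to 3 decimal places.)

1.093

With matching at rate r, one contributed unit becomes (1 + r) in the habitat fund and returns 4.3 × (1 + r) / 9 to the contributor.
Setting this equal to 1: 1 + r = 9/4.3 = 2.0930.
So the minimum matching rate is r = 2.0930 − 1 = 1.093.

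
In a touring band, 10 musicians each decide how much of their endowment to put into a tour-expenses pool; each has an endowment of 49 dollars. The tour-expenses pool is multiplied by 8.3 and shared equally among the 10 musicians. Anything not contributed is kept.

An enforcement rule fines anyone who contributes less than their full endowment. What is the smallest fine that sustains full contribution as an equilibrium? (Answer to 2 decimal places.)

Given the others contribute fully, the best deviation is to contribute 0 (any partial contribution still incurs the fine and gives up units whose private return 0.8300 is below 1).
Deviating from 49 to 0 saves 49 dollars but forfeits the deviator's share of the drop in the tour-expenses pool: 8.3/10 × 49 = 40.67.
So the deviation gain is 49 − 40.67 = 8.33, and the fine must be at least 8.33 dollars to wipe it out.

8.33 dollars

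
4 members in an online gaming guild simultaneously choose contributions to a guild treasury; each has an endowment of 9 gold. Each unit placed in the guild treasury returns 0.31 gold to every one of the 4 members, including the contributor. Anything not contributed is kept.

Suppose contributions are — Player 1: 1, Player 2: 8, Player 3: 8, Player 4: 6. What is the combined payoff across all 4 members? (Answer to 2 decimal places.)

41.52 gold

Total contributed: 1 + 8 + 8 + 6 = 23; total kept: 4 × 9 − 23 = 13.
The guild treasury pays out 0.31 × 4 × 23 = 28.52 in aggregate.
Group total = 13 + 28.52 = 41.52.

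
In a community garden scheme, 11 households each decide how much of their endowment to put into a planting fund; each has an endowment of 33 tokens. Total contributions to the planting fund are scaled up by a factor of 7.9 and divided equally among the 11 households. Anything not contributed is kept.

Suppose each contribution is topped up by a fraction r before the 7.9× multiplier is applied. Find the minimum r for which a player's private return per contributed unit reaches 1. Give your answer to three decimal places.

With matching at rate r, one contributed unit becomes (1 + r) in the planting fund and returns 7.9 × (1 + r) / 11 to the contributor.
Setting this equal to 1: 1 + r = 11/7.9 = 1.3924.
So the minimum matching rate is r = 1.3924 − 1 = 0.392.

0.392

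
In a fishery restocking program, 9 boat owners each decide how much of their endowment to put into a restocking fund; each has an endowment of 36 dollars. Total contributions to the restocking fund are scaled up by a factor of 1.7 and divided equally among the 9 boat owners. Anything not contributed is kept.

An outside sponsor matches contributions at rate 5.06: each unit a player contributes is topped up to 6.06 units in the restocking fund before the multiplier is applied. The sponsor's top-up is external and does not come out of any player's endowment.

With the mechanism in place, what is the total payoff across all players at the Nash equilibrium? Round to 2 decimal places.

The effective private return per unit is now 1.7 × 6.06 / 9 = 1.1447 > 1, so every player's dominant strategy flips to full contribution.
So the Nash equilibrium is full contribution by all 9; the group earns 1.7 × 6.06 × 324 = 3337.85.

3337.85 dollars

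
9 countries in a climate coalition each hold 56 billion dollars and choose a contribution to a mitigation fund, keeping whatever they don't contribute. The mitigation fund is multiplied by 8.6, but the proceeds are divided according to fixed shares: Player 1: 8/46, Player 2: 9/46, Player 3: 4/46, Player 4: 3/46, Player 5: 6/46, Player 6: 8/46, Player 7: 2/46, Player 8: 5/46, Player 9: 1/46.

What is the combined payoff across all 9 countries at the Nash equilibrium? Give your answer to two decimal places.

A player with share s gets back 8.6·s per unit contributed, so full contribution is dominant for anyone with s > 1/8.6 = 0.1163 and zero contribution is dominant for anyone below.
Player 1, Player 2, Player 5 and Player 6 clear that bar, contributing 56 each; the remaining 5 contribute 0. Total contributed: 224.
The mitigation fund pays out 8.6 × 224 = 1926.40 in total (split across the unequal shares, but the aggregate is all that matters for the group sum).
The 5 free-riders keep 56 each, adding 280. Group total = 280 + 1926.40 = 2206.40.

2206.40 billion dollars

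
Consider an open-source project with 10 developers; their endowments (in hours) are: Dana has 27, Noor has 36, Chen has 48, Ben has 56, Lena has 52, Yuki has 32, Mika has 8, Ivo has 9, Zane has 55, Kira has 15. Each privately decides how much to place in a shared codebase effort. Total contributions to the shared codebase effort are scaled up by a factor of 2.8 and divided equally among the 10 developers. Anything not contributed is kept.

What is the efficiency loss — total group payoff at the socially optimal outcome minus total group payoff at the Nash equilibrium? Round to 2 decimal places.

The private return per contributed unit is 2.8/10 = 0.2800 < 1 for every player regardless of endowment, so the Nash equilibrium is zero contribution and the group total is Σ E_j = 27 + 36 + 48 + 56 + 52 + 32 + 8 + 9 + 55 + 15 = 338.
Each contributed unit returns 2.800 to the group, so the social optimum is full contribution by everyone: group total = 2.800 × 338 = 946.40.
Efficiency loss = (2.800 − 1) × 338 = 608.40.

608.40 hours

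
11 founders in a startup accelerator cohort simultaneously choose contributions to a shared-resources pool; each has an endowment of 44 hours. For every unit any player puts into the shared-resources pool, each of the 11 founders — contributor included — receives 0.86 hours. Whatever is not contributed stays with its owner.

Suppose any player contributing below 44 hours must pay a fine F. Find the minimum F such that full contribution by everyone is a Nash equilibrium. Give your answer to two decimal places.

Given the others contribute fully, the best deviation is to contribute 0 (any partial contribution still incurs the fine and gives up units whose private return 0.86 is below 1).
Deviating from 44 to 0 saves 44 hours but forfeits the deviator's share of the drop in the shared-resources pool: 0.86 × 44 = 37.84.
So the deviation gain is 44 − 37.84 = 6.16, and the fine must be at least 6.16 hours to wipe it out.

6.16 hours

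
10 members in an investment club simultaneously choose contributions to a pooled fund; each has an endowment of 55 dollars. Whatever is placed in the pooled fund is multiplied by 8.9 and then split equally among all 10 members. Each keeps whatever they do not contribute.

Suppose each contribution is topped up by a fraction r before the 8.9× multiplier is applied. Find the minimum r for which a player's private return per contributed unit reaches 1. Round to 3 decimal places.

0.124

With matching at rate r, one contributed unit becomes (1 + r) in the pooled fund and returns 8.9 × (1 + r) / 10 to the contributor.
Setting this equal to 1: 1 + r = 10/8.9 = 1.1236.
So the minimum matching rate is r = 1.1236 − 1 = 0.124.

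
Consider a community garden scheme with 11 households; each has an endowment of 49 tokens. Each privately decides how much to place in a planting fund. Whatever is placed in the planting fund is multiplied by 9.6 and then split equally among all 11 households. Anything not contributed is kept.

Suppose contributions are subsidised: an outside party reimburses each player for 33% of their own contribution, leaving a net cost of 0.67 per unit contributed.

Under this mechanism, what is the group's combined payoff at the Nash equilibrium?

Under the mechanism each unit contributed yields (9.6/11) / 0.67 = 1.3026 back to its contributor per unit of net cost, which exceeds 1, making full contribution the dominant choice for everyone.
So the Nash equilibrium is full contribution by all 11; the group earns 11 × (49 × 0.33 + 9.6 × 49) = 5352.27.

5352.27 tokens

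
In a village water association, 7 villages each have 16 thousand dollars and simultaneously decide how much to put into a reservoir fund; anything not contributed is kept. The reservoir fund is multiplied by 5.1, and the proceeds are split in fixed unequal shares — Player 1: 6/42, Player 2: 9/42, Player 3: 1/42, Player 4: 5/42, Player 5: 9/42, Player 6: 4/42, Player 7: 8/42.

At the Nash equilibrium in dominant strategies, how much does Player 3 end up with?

Player j's private return per contributed unit is 5.1 × (j's share). Contributing is weakly dominant for j when that share is at least 1/5.1 = 0.1961, and contributing 0 is dominant otherwise.
Player 2 and Player 5 are above the threshold, contributing 16 each; the remaining 5 contribute 0. Total contributed: 32.
Player 3 keeps 16 and receives 5.1 × 32 × 1/42 = 3.89 from the reservoir fund, for a payoff of 19.89.

19.89 thousand dollars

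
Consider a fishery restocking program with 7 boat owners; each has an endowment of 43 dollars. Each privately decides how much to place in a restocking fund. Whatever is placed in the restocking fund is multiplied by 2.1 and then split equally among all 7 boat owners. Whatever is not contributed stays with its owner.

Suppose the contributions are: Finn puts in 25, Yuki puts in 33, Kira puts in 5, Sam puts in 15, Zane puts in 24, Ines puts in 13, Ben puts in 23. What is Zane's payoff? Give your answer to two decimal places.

Total contributed: 25 + 33 + 5 + 15 + 24 + 13 + 23 = 138.
Each receives 2.1 × 138 / 7 = 41.40 from the restocking fund.
Zane keeps 43 − 24 = 19, so Zane's payoff is 19 + 41.40 = 60.40.

60.40 dollars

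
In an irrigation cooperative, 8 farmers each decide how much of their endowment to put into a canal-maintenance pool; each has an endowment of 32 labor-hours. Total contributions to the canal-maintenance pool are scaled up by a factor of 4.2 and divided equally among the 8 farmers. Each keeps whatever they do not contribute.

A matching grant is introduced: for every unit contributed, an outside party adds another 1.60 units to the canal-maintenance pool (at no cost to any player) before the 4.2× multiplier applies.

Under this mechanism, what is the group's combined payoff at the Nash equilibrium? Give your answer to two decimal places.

Under the mechanism each unit contributed yields 4.2 × 2.60 / 8 = 1.3650 back to its contributor per unit of net cost, which exceeds 1, making full contribution the dominant choice for everyone.
So the Nash equilibrium is full contribution by all 8; the group earns 4.2 × 2.60 × 256 = 2795.52.

2795.52 labor-hours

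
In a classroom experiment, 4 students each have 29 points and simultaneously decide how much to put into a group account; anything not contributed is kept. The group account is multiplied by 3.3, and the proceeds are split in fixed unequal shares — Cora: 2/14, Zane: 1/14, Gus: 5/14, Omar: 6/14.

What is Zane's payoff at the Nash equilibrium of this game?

Each unit j contributes comes back to j as 3.3 × (j's share), so j prefers to contribute only if that share exceeds 1/3.3 = 0.3030; otherwise keeping the unit dominates.
Gus and Omar clear that bar, contributing 29 each; the remaining 2 contribute 0. Total contributed: 58.
Zane keeps 29 and receives 3.3 × 58 × 1/14 = 13.67 from the group account, for a payoff of 42.67.

42.67 points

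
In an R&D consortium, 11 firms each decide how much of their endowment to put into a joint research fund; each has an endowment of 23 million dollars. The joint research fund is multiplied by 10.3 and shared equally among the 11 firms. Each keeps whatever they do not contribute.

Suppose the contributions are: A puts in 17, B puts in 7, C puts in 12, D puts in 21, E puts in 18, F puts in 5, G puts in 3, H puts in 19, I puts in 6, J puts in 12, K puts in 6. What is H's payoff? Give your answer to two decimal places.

121.98 million dollars

Total contributed: 17 + 7 + 12 + 21 + 18 + 5 + 3 + 19 + 6 + 12 + 6 = 126.
Each receives 10.3 × 126 / 11 = 117.98 from the joint research fund.
H keeps 23 − 19 = 4, so H's payoff is 4 + 117.98 = 121.98.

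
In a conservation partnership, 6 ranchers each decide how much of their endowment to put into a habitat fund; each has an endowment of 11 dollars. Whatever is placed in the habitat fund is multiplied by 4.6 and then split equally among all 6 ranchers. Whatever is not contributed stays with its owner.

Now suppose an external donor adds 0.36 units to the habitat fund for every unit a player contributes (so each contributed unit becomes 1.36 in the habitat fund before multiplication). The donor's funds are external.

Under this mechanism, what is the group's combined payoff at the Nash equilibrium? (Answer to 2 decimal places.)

With the mechanism, a contributed unit returns 4.6 × 1.36 / 6 = 1.0427 per unit of net cost to the contributor — now above 1 — so contributing fully is weakly dominant for every player.
At the Nash equilibrium everyone contributes 11. Group total payoff = 4.6 × 1.36 × 66 = 412.90.

412.90 dollars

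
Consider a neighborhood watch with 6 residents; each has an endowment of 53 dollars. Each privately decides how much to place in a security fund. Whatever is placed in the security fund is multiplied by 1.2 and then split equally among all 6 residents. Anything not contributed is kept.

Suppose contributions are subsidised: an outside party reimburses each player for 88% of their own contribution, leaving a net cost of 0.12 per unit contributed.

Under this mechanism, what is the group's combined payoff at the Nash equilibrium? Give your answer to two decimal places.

661.44 dollars

Under the mechanism each unit contributed yields (1.2/6) / 0.12 = 1.6667 back to its contributor per unit of net cost, which exceeds 1, making full contribution the dominant choice for everyone.
So the Nash equilibrium is full contribution by all 6; the group earns 6 × (53 × 0.88 + 1.2 × 53) = 661.44.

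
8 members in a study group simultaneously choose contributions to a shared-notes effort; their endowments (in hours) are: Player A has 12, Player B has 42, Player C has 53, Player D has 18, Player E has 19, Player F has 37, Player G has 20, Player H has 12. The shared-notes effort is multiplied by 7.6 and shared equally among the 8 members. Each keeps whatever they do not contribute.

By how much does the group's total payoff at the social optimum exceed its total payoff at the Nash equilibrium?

The private return per contributed unit is 7.6/8 = 0.9500 < 1 for every player regardless of endowment, so the Nash equilibrium is zero contribution and the group total is Σ E_j = 12 + 42 + 53 + 18 + 19 + 37 + 20 + 12 = 213.
Each contributed unit returns 7.600 to the group, so the social optimum is full contribution by everyone: group total = 7.600 × 213 = 1618.80.
Efficiency loss = (7.600 − 1) × 213 = 1405.80.

1405.80 hours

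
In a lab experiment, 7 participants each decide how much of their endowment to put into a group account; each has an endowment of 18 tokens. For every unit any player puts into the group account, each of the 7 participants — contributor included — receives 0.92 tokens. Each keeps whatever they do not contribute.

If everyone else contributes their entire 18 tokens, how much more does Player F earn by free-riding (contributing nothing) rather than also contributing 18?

1.44 tokens

Switching from a contribution of 18 to 0 lets Player F keep an extra 18 tokens, but lowers the group account by 18, which costs Player F their own share of that drop: 0.92 × 18 = 16.56.
Net gain = 18 − 16.56 = 1.44. The private return per contributed unit (0.92) is below 1, so free-riding is indeed the best response regardless of what the others do.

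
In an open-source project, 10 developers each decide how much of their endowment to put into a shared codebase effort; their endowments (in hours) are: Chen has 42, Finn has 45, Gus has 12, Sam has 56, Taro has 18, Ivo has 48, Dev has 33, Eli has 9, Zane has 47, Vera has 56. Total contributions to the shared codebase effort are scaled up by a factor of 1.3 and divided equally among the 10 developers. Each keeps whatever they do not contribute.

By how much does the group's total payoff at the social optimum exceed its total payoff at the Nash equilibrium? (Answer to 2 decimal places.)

The private return per contributed unit is 1.3/10 = 0.1300 < 1 for every player regardless of endowment, so the Nash equilibrium is zero contribution and the group total is Σ E_j = 42 + 45 + 12 + 56 + 18 + 48 + 33 + 9 + 47 + 56 = 366.
Each contributed unit returns 1.300 to the group, so the social optimum is full contribution by everyone: group total = 1.300 × 366 = 475.80.
Efficiency loss = (1.300 − 1) × 366 = 109.80.

109.80 hours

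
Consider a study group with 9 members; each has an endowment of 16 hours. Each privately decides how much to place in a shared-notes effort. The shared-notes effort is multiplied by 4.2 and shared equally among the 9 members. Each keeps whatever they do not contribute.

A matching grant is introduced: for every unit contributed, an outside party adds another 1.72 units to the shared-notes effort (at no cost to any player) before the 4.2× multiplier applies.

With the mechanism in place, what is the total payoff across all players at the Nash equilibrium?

1645.06 hours

The effective private return per unit is now 4.2 × 2.72 / 9 = 1.2693 > 1, so every player's dominant strategy flips to full contribution.
So the Nash equilibrium is full contribution by all 9; the group earns 4.2 × 2.72 × 144 = 1645.06.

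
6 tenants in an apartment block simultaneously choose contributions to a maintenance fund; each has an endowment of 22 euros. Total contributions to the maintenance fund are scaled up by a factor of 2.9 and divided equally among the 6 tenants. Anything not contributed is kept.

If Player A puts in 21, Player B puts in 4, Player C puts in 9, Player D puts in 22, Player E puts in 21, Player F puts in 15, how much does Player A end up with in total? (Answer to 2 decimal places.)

45.47 euros

Total contributed: 21 + 4 + 9 + 22 + 21 + 15 = 92.
Each receives 2.9 × 92 / 6 = 44.47 from the maintenance fund.
Player A keeps 22 − 21 = 1, so Player A's payoff is 1 + 44.47 = 45.47.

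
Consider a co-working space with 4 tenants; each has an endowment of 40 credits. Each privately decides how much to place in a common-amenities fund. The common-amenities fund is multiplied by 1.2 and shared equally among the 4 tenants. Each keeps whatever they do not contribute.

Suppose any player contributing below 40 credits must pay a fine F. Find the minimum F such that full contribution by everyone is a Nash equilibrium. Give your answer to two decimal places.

Given the others contribute fully, the best deviation is to contribute 0 (any partial contribution still incurs the fine and gives up units whose private return 0.3000 is below 1).
Deviating from 40 to 0 saves 40 credits but forfeits the deviator's share of the drop in the common-amenities fund: 1.2/4 × 40 = 12.00.
So the deviation gain is 40 − 12.00 = 28.00, and the fine must be at least 28.00 credits to wipe it out.

28.00 credits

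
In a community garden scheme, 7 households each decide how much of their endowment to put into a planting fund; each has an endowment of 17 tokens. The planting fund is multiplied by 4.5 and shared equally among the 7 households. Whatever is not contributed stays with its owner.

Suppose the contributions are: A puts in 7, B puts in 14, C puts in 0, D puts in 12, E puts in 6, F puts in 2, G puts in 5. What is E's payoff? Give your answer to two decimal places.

40.57 tokens

Total contributed: 7 + 14 + 0 + 12 + 6 + 2 + 5 = 46.
Each receives 4.5 × 46 / 7 = 29.57 from the planting fund.
E keeps 17 − 6 = 11, so E's payoff is 11 + 29.57 = 40.57.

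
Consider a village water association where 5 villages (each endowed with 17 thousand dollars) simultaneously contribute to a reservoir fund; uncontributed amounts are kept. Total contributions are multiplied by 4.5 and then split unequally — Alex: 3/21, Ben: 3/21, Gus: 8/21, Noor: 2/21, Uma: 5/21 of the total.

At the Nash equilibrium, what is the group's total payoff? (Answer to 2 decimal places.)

204.00 thousand dollars

Each unit j contributes comes back to j as 4.5 × (j's share), so j prefers to contribute only if that share exceeds 1/4.5 = 0.2222; otherwise keeping the unit dominates.
The shares above 0.2222 belong to Gus and Uma, contributing 17 each; the remaining 3 contribute 0. Total contributed: 34.
The reservoir fund pays out 4.5 × 34 = 153.00 in total (split across the unequal shares, but the aggregate is all that matters for the group sum).
The 3 free-riders keep 17 each, adding 51. Group total = 51 + 153.00 = 204.00.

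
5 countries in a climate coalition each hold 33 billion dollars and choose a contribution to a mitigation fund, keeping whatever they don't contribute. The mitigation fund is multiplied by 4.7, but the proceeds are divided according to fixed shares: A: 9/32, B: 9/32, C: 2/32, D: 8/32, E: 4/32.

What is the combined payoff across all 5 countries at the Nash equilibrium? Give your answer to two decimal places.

531.30 billion dollars

Each unit j contributes comes back to j as 4.7 × (j's share), so j prefers to contribute only if that share exceeds 1/4.7 = 0.2128; otherwise keeping the unit dominates.
A, B and D clear that bar, contributing 33 each; the remaining 2 contribute 0. Total contributed: 99.
The mitigation fund pays out 4.7 × 99 = 465.30 in total (split across the unequal shares, but the aggregate is all that matters for the group sum).
The 2 free-riders keep 33 each, adding 66. Group total = 66 + 465.30 = 531.30.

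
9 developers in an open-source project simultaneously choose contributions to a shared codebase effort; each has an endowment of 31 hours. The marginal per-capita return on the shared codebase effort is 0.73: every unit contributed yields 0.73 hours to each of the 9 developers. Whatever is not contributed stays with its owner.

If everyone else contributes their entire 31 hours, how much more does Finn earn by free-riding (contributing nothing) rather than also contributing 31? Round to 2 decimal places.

8.37 hours

Switching from a contribution of 31 to 0 lets Finn keep an extra 31 hours, but lowers the shared codebase effort by 31, which costs Finn their own share of that drop: 0.73 × 31 = 22.63.
Net gain = 31 − 22.63 = 8.37. The private return per contributed unit (0.73) is below 1, so free-riding is indeed the best response regardless of what the others do.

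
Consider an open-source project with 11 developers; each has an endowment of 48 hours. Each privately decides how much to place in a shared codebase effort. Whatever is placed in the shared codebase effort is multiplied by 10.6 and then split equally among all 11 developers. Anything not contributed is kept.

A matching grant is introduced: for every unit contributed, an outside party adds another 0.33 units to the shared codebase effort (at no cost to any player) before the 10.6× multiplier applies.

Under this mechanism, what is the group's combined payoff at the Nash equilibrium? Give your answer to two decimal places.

With the mechanism, a contributed unit returns 10.6 × 1.33 / 11 = 1.2816 per unit of net cost to the contributor — now above 1 — so contributing fully is weakly dominant for every player.
So the Nash equilibrium is full contribution by all 11; the group earns 10.6 × 1.33 × 528 = 7443.74.

7443.74 hours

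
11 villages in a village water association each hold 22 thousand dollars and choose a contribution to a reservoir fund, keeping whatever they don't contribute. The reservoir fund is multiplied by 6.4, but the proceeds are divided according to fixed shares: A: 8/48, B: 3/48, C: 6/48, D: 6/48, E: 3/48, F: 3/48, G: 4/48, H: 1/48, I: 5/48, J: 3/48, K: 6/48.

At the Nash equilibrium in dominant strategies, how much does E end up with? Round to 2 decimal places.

Each unit j contributes comes back to j as 6.4 × (j's share), so j prefers to contribute only if that share exceeds 1/6.4 = 0.1563; otherwise keeping the unit dominates.
A alone (share 8/48) is above the threshold, contributing 22; the remaining 10 contribute 0. Total contributed: 22.
E keeps 22 and receives 6.4 × 22 × 3/48 = 8.80 from the reservoir fund, for a payoff of 30.80.

30.80 thousand dollars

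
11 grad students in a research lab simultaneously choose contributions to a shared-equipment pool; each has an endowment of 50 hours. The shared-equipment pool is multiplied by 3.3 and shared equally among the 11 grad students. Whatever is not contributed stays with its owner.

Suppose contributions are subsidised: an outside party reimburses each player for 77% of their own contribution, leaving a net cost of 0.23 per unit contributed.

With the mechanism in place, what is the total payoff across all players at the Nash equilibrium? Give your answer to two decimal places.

Under the mechanism each unit contributed yields (3.3/11) / 0.23 = 1.3043 back to its contributor per unit of net cost, which exceeds 1, making full contribution the dominant choice for everyone.
So the Nash equilibrium is full contribution by all 11; the group earns 11 × (50 × 0.77 + 3.3 × 50) = 2238.50.

2238.50 hours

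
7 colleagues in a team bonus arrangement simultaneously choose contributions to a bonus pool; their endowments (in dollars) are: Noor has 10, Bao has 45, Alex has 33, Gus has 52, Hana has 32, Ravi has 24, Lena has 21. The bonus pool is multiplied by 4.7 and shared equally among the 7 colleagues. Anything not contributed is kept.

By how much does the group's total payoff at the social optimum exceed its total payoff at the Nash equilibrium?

802.90 dollars

The private return per contributed unit is 4.7/7 = 0.6714 < 1 for every player regardless of endowment, so the Nash equilibrium is zero contribution and the group total is Σ E_j = 10 + 45 + 33 + 52 + 32 + 24 + 21 = 217.
Each contributed unit returns 4.700 to the group, so the social optimum is full contribution by everyone: group total = 4.700 × 217 = 1019.90.
Efficiency loss = (4.700 − 1) × 217 = 802.90.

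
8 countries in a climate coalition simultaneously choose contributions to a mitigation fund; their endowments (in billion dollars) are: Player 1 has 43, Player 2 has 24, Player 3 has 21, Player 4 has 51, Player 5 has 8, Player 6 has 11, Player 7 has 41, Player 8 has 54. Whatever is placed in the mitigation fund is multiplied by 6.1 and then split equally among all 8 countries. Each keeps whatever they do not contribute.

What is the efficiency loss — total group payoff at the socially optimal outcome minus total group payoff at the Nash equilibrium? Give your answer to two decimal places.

The private return per contributed unit is 6.1/8 = 0.7625 < 1 for every player regardless of endowment, so the Nash equilibrium is zero contribution and the group total is Σ E_j = 43 + 24 + 21 + 51 + 8 + 11 + 41 + 54 = 253.
Each contributed unit returns 6.100 to the group, so the social optimum is full contribution by everyone: group total = 6.100 × 253 = 1543.30.
Efficiency loss = (6.100 − 1) × 253 = 1290.30.

1290.30 billion dollars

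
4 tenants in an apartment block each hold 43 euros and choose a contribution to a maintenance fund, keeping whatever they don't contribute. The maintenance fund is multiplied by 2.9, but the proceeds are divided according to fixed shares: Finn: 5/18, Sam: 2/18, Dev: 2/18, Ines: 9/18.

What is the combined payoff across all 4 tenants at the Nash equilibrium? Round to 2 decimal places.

253.70 euros

Each unit j contributes comes back to j as 2.9 × (j's share), so j prefers to contribute only if that share exceeds 1/2.9 = 0.3448; otherwise keeping the unit dominates.
The only share above 0.3448 is Ines's 9/18, contributing 43; the remaining 3 contribute 0. Total contributed: 43.
The maintenance fund pays out 2.9 × 43 = 124.70 in total (split across the unequal shares, but the aggregate is all that matters for the group sum).
The 3 free-riders keep 43 each, adding 129. Group total = 129 + 124.70 = 253.70.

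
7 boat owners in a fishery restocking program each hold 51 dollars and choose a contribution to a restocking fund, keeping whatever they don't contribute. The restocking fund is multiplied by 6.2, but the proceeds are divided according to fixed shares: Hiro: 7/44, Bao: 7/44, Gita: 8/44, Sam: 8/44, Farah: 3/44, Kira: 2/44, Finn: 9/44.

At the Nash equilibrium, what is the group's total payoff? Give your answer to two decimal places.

1152.60 dollars

Each unit j contributes comes back to j as 6.2 × (j's share), so j prefers to contribute only if that share exceeds 1/6.2 = 0.1613; otherwise keeping the unit dominates.
The shares above 0.1613 belong to Gita, Sam and Finn, contributing 51 each; the remaining 4 contribute 0. Total contributed: 153.
The restocking fund pays out 6.2 × 153 = 948.60 in total (split across the unequal shares, but the aggregate is all that matters for the group sum).
The 4 free-riders keep 51 each, adding 204. Group total = 204 + 948.60 = 1152.60.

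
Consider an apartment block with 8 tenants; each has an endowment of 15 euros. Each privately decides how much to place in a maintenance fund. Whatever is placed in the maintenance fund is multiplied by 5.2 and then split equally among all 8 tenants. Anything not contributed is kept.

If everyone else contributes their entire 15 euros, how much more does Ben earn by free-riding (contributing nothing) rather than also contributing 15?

5.25 euros

Switching from a contribution of 15 to 0 lets Ben keep an extra 15 euros, but lowers the maintenance fund by 15, which costs Ben their own share of that drop: 5.2/8 × 15 = 9.75.
Net gain = 15 − 9.75 = 5.25. The private return per contributed unit (0.6500) is below 1, so free-riding is indeed the best response regardless of what the others do.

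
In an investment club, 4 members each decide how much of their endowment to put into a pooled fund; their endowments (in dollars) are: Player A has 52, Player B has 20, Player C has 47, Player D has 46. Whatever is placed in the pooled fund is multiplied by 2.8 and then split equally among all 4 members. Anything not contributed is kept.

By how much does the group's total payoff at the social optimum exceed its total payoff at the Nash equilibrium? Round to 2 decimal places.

The private return per contributed unit is 2.8/4 = 0.7000 < 1 for every player regardless of endowment, so the Nash equilibrium is zero contribution and the group total is Σ E_j = 52 + 20 + 47 + 46 = 165.
Each contributed unit returns 2.800 to the group, so the social optimum is full contribution by everyone: group total = 2.800 × 165 = 462.00.
Efficiency loss = (2.800 − 1) × 165 = 297.00.

297.00 dollars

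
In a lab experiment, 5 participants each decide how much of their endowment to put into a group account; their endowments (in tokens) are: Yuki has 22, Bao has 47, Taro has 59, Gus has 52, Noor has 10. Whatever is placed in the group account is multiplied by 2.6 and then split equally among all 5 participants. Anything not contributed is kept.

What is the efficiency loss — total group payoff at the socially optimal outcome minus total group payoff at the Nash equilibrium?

304.00 tokens

The private return per contributed unit is 2.6/5 = 0.5200 < 1 for every player regardless of endowment, so the Nash equilibrium is zero contribution and the group total is Σ E_j = 22 + 47 + 59 + 52 + 10 = 190.
Each contributed unit returns 2.600 to the group, so the social optimum is full contribution by everyone: group total = 2.600 × 190 = 494.00.
Efficiency loss = (2.600 − 1) × 190 = 304.00.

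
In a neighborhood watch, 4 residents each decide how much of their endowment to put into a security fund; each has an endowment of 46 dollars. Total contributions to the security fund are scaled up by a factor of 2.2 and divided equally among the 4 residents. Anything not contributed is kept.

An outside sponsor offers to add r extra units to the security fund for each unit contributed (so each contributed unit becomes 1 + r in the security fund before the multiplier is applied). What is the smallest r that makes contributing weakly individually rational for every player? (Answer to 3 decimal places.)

0.818

With matching at rate r, one contributed unit becomes (1 + r) in the security fund and returns 2.2 × (1 + r) / 4 to the contributor.
Setting this equal to 1: 1 + r = 4/2.2 = 1.8182.
So the minimum matching rate is r = 1.8182 − 1 = 0.818.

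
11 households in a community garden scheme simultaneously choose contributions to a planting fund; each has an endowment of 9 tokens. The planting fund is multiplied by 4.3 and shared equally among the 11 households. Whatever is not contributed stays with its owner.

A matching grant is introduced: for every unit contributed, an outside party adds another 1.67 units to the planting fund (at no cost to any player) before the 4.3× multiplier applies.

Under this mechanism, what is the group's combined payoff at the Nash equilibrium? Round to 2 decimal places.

The effective private return per unit is now 4.3 × 2.67 / 11 = 1.0437 > 1, so every player's dominant strategy flips to full contribution.
So the Nash equilibrium is full contribution by all 11; the group earns 4.3 × 2.67 × 99 = 1136.62.

1136.62 tokens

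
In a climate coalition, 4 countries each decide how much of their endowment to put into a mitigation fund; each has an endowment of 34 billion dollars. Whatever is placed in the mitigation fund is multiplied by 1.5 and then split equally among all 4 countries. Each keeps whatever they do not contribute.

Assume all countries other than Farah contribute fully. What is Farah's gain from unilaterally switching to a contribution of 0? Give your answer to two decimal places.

21.25 billion dollars

Switching from a contribution of 34 to 0 lets Farah keep an extra 34 billion dollars, but lowers the mitigation fund by 34, which costs Farah their own share of that drop: 1.5/4 × 34 = 12.75.
Net gain = 34 − 12.75 = 21.25. The private return per contributed unit (0.3750) is below 1, so free-riding is indeed the best response regardless of what the others do.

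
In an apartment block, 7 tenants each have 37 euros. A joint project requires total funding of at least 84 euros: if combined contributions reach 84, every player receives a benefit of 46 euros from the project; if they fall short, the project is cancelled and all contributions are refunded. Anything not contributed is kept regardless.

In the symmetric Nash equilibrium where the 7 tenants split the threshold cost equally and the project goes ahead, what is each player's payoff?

Equal share of the threshold: 84/7 = 12.
At this profile no one gains by cutting their contribution: any cut drops the total below 84, the project is cancelled, contributions are refunded, and the deviator ends with 37, which is less than 37 − 12 + 46 = 71. Contributing more than 12 just wastes the excess. So contributing exactly 12 is a best response.
Each player's payoff: 37 − 12 + 46 = 71.

71 euros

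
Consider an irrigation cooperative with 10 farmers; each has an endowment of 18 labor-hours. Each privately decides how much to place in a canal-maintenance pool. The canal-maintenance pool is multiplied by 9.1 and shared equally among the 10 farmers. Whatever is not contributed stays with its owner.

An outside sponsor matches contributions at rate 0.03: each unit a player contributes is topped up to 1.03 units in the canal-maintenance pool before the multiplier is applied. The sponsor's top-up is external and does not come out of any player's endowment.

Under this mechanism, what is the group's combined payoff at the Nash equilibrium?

180.00 labor-hours

The effective private return is 9.1 × 1.03 / 10 = 0.9373, which is still under 1, so the mechanism doesn't change anyone's dominant strategy: zero contribution.
Everyone keeps their endowment and the group total is 10 × 18 = 180.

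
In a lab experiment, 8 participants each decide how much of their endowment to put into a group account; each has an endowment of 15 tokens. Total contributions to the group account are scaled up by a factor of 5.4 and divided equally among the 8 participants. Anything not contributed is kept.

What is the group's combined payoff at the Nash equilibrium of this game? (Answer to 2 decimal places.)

Each contributed unit returns 5.4/8 = 0.6750 to its contributor — below 1 — so contributing 0 is dominant for every player. At the Nash equilibrium everyone keeps their 15, and the group total is 8 × 15 = 120.

120.00 tokens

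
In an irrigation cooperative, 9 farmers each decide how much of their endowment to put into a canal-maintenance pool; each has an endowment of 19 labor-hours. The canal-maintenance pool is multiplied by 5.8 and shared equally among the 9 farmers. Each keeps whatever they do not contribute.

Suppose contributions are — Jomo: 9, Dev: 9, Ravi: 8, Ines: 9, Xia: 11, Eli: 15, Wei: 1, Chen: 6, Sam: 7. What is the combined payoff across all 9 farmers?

Total contributed: 9 + 9 + 8 + 9 + 11 + 15 + 1 + 6 + 7 = 75; total kept: 9 × 19 − 75 = 96.
The canal-maintenance pool pays out 5.8 × 75 = 435.00 in aggregate.
Group total = 96 + 435.00 = 531.00.

531.00 labor-hours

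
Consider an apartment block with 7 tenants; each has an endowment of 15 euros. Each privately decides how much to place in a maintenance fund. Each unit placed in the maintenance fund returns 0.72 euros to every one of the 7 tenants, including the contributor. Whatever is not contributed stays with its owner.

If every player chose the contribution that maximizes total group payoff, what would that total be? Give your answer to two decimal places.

Each contributed unit returns 5.040 to the group as a whole (0.72 to each of 7 players), which exceeds 1, so the social optimum is full contribution: group total = 5.040 × 105 = 529.20.

529.20 euros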